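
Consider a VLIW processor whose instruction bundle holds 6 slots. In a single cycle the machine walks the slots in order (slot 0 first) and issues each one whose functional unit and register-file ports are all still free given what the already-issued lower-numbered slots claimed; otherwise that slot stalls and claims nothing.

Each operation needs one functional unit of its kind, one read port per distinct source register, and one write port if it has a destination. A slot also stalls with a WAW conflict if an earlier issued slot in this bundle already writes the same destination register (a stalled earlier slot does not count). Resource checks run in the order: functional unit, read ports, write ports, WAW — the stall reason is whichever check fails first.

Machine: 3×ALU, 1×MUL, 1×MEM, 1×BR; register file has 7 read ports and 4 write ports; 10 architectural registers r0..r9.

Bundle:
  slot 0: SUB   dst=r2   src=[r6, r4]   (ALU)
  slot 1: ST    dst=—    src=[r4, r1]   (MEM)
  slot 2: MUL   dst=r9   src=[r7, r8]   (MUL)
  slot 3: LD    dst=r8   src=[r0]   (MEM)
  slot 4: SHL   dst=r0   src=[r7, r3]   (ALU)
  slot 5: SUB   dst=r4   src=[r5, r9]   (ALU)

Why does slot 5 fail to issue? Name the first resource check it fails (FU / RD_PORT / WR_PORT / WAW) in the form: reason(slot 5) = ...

[0] ALU needs rd=2 wr=1: ok; after: ALU=2 MUL=1 MEM=1 BR=1, R=5, W=3
[1] MEM needs rd=2 wr=0: ok; after: ALU=2 MUL=1 MEM=0 BR=1, R=3, W=3
[2] MUL needs rd=2 wr=1: ok; after: ALU=2 MUL=0 MEM=0 BR=1, R=1, W=2
[3] MEM needs rd=1 wr=1: FU; after: ALU=2 MUL=0 MEM=0 BR=1, R=1, W=2
[4] ALU needs rd=2 wr=1: RD_PORT; after: ALU=2 MUL=0 MEM=0 BR=1, R=1, W=2
[5] ALU needs rd=2 wr=1: RD_PORT; after: ALU=2 MUL=0 MEM=0 BR=1, R=1, W=2

reason(slot 5) = RD_PORT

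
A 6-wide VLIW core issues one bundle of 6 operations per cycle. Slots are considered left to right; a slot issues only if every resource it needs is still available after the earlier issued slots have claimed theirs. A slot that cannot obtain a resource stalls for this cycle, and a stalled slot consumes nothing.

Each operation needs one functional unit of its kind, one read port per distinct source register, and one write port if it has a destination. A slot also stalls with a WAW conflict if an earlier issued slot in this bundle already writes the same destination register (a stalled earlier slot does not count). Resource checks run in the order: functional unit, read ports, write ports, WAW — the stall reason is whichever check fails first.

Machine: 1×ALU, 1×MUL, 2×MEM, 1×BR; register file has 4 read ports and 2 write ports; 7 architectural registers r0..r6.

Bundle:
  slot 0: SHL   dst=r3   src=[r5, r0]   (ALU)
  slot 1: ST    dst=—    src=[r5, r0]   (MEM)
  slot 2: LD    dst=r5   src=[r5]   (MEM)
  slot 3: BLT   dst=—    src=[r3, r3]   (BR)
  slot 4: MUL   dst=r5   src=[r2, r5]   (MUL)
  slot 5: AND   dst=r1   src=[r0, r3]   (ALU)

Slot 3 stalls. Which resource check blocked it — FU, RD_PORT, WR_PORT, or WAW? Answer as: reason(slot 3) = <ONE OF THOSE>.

  0. ALU→r3 ⇒ go  {0A/1Mu/2Ld/1B | 2r 1w}
  1. MEM ⇒ go  {0A/1Mu/1Ld/1B | 0r 1w}
  2. MEM→r5 ⇒ no(RD_PORT)  {0A/1Mu/1Ld/1B | 0r 1w}
  3. BR ⇒ no(RD_PORT)  {0A/1Mu/1Ld/1B | 0r 1w}
  4. MUL→r5 ⇒ no(RD_PORT)  {0A/1Mu/1Ld/1B | 0r 1w}
  5. ALU→r1 ⇒ no(FU)  {0A/1Mu/1Ld/1B | 0r 1w}

reason(slot 3) = RD_PORT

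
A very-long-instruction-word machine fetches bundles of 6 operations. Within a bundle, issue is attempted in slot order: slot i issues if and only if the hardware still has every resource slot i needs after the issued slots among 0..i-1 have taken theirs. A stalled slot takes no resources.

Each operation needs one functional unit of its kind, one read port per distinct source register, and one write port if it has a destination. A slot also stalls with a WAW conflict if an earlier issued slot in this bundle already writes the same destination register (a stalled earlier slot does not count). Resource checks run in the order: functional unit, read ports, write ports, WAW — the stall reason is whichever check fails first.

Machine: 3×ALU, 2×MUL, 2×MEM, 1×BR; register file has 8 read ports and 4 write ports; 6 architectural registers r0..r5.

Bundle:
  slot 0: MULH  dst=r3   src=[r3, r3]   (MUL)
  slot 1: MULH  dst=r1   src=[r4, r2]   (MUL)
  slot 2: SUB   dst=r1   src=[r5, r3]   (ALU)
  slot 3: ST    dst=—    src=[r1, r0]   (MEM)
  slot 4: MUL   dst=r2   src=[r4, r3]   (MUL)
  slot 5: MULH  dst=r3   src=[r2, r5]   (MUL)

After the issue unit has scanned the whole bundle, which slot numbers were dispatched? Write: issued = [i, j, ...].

issued = [0, 1, 3]

#0 MUL src=r3,r3 dispatched  <A:3 Mu:1 Ld:2 B:1 rd:7 wr:3>
#1 MUL src=r4,r2 dispatched  <A:3 Mu:0 Ld:2 B:1 rd:5 wr:2>
#2 ALU src=r5,r3 held:WAW  <A:3 Mu:0 Ld:2 B:1 rd:5 wr:2>
#3 MEM src=r1,r0 dispatched  <A:3 Mu:0 Ld:1 B:1 rd:3 wr:2>
#4 MUL src=r4,r3 held:FU  <A:3 Mu:0 Ld:1 B:1 rd:3 wr:2>
#5 MUL src=r2,r5 held:FU  <A:3 Mu:0 Ld:1 B:1 rd:3 wr:2>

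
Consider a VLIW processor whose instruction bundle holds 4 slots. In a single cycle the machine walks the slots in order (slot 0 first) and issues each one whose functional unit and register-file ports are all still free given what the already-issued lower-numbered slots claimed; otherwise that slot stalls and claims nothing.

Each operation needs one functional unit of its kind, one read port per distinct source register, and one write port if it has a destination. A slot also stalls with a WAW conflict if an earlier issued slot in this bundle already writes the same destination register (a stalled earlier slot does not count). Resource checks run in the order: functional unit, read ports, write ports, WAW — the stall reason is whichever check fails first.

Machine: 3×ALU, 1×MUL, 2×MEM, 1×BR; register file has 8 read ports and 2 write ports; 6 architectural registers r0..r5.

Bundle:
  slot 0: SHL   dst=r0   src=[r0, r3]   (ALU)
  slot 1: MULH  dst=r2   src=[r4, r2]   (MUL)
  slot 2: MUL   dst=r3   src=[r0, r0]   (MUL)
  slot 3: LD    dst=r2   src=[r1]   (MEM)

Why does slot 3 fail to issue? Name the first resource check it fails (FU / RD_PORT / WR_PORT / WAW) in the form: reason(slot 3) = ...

reason(slot 3) = WR_PORT

#0 ALU src=r0,r3 dispatched  <A:2 Mu:1 Ld:2 B:1 rd:6 wr:1>
#1 MUL src=r4,r2 dispatched  <A:2 Mu:0 Ld:2 B:1 rd:4 wr:0>
#2 MUL src=r0,r0 held:FU  <A:2 Mu:0 Ld:2 B:1 rd:4 wr:0>
#3 MEM src=r1 held:WR_PORT  <A:2 Mu:0 Ld:2 B:1 rd:4 wr:0>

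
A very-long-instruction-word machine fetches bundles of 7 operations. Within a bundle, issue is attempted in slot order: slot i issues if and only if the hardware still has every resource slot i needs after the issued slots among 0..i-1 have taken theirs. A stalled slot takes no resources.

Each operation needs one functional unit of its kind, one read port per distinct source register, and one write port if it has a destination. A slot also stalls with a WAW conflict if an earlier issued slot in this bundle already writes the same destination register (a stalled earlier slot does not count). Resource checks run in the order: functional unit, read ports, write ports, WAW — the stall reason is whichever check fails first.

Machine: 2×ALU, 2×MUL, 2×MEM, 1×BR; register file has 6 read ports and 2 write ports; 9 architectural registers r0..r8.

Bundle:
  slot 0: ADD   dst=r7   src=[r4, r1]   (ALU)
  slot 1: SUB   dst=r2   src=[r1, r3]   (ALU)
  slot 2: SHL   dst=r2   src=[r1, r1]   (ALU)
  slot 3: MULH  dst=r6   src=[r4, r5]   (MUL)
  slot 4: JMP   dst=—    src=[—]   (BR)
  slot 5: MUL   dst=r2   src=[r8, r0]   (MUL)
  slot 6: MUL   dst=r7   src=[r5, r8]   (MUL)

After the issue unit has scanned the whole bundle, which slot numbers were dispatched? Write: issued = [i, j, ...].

  0. ALU→r7 ⇒ go  {1A/2Mu/2Ld/1B | 4r 1w}
  1. ALU→r2 ⇒ go  {0A/2Mu/2Ld/1B | 2r 0w}
  2. ALU→r2 ⇒ no(FU)  {0A/2Mu/2Ld/1B | 2r 0w}
  3. MUL→r6 ⇒ no(WR_PORT)  {0A/2Mu/2Ld/1B | 2r 0w}
  4. BR ⇒ go  {0A/2Mu/2Ld/0B | 2r 0w}
  5. MUL→r2 ⇒ no(WR_PORT)  {0A/2Mu/2Ld/0B | 2r 0w}
  6. MUL→r7 ⇒ no(WR_PORT)  {0A/2Mu/2Ld/0B | 2r 0w}

issued = [0, 1, 4]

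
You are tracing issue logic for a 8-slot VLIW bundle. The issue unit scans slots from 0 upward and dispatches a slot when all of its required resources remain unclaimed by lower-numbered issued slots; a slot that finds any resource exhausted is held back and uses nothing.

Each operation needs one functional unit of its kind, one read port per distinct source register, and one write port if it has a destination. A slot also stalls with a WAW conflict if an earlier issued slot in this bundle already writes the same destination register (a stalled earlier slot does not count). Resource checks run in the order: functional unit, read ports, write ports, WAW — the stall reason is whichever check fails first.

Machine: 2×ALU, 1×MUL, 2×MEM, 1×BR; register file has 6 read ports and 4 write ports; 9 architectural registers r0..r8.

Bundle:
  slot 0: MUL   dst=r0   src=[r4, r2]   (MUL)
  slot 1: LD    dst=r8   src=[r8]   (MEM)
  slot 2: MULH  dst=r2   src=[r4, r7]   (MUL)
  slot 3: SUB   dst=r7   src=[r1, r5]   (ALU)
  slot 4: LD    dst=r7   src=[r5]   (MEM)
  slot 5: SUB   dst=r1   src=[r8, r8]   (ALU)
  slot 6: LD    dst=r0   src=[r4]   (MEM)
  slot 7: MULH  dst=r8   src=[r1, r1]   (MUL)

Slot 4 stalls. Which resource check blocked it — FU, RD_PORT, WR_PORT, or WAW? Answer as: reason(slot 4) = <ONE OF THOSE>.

(0) want 1×MUL +2rd +1wr — yes → AL2|MU0|ME2|BR1|rd4|wr3
(1) want 1×MEM +1rd +1wr — yes → AL2|MU0|ME1|BR1|rd3|wr2
(2) want 1×MUL +2rd +1wr — FU → AL2|MU0|ME1|BR1|rd3|wr2
(3) want 1×ALU +2rd +1wr — yes → AL1|MU0|ME1|BR1|rd1|wr1
(4) want 1×MEM +1rd +1wr — WAW → AL1|MU0|ME1|BR1|rd1|wr1
(5) want 1×ALU +1rd +1wr — yes → AL0|MU0|ME1|BR1|rd0|wr0
(6) want 1×MEM +1rd +1wr — RD_PORT → AL0|MU0|ME1|BR1|rd0|wr0
(7) want 1×MUL +1rd +1wr — FU → AL0|MU0|ME1|BR1|rd0|wr0

reason(slot 4) = WAW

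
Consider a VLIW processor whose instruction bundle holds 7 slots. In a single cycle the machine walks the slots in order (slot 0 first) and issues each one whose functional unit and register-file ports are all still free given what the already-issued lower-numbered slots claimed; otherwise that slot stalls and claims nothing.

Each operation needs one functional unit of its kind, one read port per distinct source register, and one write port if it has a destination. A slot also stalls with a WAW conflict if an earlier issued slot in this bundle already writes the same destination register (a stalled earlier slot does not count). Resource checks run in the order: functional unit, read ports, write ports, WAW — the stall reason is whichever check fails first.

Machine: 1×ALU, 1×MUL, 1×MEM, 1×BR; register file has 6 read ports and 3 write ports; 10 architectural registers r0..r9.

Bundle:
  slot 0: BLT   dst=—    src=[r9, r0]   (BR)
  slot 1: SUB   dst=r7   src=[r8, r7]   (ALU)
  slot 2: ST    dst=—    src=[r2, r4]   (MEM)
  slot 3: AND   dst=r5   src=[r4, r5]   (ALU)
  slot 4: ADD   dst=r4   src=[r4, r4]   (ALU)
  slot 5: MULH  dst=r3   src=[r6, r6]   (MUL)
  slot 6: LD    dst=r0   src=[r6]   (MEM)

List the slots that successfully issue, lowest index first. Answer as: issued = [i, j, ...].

[0] BR needs rd=2 wr=0: ok; after: ALU=1 MUL=1 MEM=1 BR=0, R=4, W=3
[1] ALU needs rd=2 wr=1: ok; after: ALU=0 MUL=1 MEM=1 BR=0, R=2, W=2
[2] MEM needs rd=2 wr=0: ok; after: ALU=0 MUL=1 MEM=0 BR=0, R=0, W=2
[3] ALU needs rd=2 wr=1: FU; after: ALU=0 MUL=1 MEM=0 BR=0, R=0, W=2
[4] ALU needs rd=1 wr=1: FU; after: ALU=0 MUL=1 MEM=0 BR=0, R=0, W=2
[5] MUL needs rd=1 wr=1: RD_PORT; after: ALU=0 MUL=1 MEM=0 BR=0, R=0, W=2
[6] MEM needs rd=1 wr=1: FU; after: ALU=0 MUL=1 MEM=0 BR=0, R=0, W=2

issued = [0, 1, 2]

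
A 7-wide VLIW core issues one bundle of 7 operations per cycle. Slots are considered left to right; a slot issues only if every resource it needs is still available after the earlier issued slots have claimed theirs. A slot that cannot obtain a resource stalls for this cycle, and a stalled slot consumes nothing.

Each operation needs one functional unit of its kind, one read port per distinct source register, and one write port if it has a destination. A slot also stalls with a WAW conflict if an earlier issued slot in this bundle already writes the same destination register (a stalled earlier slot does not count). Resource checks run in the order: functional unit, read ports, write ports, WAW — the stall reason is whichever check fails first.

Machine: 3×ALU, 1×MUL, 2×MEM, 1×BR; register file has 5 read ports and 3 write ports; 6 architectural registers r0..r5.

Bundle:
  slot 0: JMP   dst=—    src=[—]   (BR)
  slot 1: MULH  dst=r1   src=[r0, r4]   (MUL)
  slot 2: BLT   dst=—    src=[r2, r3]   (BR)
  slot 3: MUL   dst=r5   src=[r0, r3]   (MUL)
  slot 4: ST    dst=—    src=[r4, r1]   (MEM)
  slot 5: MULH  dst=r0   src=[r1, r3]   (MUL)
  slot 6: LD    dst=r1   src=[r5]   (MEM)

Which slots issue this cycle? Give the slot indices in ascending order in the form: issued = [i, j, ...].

[0] BR needs rd=0 wr=0: ok; after: ALU=3 MUL=1 MEM=2 BR=0, R=5, W=3
[1] MUL needs rd=2 wr=1: ok; after: ALU=3 MUL=0 MEM=2 BR=0, R=3, W=2
[2] BR needs rd=2 wr=0: FU; after: ALU=3 MUL=0 MEM=2 BR=0, R=3, W=2
[3] MUL needs rd=2 wr=1: FU; after: ALU=3 MUL=0 MEM=2 BR=0, R=3, W=2
[4] MEM needs rd=2 wr=0: ok; after: ALU=3 MUL=0 MEM=1 BR=0, R=1, W=2
[5] MUL needs rd=2 wr=1: FU; after: ALU=3 MUL=0 MEM=1 BR=0, R=1, W=2
[6] MEM needs rd=1 wr=1: WAW; after: ALU=3 MUL=0 MEM=1 BR=0, R=1, W=2

issued = [0, 1, 4]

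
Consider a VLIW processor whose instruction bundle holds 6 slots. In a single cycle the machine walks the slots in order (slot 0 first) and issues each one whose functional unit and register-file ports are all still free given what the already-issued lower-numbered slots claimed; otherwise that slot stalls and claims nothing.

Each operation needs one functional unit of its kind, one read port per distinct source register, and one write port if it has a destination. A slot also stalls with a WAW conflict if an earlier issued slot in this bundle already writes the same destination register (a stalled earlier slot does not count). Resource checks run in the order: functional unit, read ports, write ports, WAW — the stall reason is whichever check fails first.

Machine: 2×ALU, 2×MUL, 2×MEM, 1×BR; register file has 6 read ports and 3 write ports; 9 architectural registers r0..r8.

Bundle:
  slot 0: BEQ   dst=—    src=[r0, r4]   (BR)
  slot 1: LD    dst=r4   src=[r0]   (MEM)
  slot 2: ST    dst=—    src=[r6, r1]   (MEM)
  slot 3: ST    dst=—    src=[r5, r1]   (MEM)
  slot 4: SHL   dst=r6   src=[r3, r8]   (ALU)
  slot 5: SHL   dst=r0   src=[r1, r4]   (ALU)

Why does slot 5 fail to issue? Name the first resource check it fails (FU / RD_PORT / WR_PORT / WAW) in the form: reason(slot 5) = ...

(0) want 1×BR +2rd +0wr — yes → AL2|MU2|ME2|BR0|rd4|wr3
(1) want 1×MEM +1rd +1wr — yes → AL2|MU2|ME1|BR0|rd3|wr2
(2) want 1×MEM +2rd +0wr — yes → AL2|MU2|ME0|BR0|rd1|wr2
(3) want 1×MEM +2rd +0wr — FU → AL2|MU2|ME0|BR0|rd1|wr2
(4) want 1×ALU +2rd +1wr — RD_PORT → AL2|MU2|ME0|BR0|rd1|wr2
(5) want 1×ALU +2rd +1wr — RD_PORT → AL2|MU2|ME0|BR0|rd1|wr2

reason(slot 5) = RD_PORT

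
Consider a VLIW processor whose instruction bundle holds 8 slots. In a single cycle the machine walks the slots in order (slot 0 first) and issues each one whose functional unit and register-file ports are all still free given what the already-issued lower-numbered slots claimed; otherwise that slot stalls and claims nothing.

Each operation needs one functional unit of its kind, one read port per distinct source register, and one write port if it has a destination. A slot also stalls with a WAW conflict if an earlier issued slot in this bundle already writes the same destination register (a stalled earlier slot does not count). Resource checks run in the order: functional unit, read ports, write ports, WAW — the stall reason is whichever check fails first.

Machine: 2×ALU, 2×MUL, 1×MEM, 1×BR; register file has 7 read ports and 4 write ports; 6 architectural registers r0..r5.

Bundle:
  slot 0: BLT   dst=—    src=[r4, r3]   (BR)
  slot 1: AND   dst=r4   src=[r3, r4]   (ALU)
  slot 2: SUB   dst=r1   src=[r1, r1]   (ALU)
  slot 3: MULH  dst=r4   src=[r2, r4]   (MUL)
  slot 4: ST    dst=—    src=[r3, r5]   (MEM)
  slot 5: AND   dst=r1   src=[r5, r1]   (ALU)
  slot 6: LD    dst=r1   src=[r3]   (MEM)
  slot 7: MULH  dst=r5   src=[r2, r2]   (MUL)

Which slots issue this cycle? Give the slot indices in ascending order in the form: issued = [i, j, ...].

slot 0 (BR): ISSUE — free A2,Mu2,Ld1,B0 rp5 wp4
slot 1 (ALU): ISSUE — free A1,Mu2,Ld1,B0 rp3 wp3
slot 2 (ALU): ISSUE — free A0,Mu2,Ld1,B0 rp2 wp2
slot 3 (MUL): stall WAW — free A0,Mu2,Ld1,B0 rp2 wp2
slot 4 (MEM): ISSUE — free A0,Mu2,Ld0,B0 rp0 wp2
slot 5 (ALU): stall FU — free A0,Mu2,Ld0,B0 rp0 wp2
slot 6 (MEM): stall FU — free A0,Mu2,Ld0,B0 rp0 wp2
slot 7 (MUL): stall RD_PORT — free A0,Mu2,Ld0,B0 rp0 wp2

issued = [0, 1, 2, 4]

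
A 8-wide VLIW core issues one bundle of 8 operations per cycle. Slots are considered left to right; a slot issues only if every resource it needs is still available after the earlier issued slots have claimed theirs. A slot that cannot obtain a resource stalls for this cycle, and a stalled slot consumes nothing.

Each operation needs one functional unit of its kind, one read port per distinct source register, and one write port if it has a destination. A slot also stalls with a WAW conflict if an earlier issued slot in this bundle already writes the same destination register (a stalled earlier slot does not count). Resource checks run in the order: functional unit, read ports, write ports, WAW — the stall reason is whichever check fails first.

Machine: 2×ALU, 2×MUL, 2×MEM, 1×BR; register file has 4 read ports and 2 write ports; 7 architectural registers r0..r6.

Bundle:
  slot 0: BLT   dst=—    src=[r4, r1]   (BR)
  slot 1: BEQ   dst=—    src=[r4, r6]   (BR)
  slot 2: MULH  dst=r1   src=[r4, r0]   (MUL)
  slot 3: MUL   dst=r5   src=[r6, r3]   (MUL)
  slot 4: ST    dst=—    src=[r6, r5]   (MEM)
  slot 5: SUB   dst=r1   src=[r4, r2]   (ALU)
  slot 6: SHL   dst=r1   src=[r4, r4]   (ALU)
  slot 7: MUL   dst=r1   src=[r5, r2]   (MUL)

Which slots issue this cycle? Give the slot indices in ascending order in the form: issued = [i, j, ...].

issued = [0, 2]

(0) want 1×BR +2rd +0wr — yes → AL2|MU2|ME2|BR0|rd2|wr2
(1) want 1×BR +2rd +0wr — FU → AL2|MU2|ME2|BR0|rd2|wr2
(2) want 1×MUL +2rd +1wr — yes → AL2|MU1|ME2|BR0|rd0|wr1
(3) want 1×MUL +2rd +1wr — RD_PORT → AL2|MU1|ME2|BR0|rd0|wr1
(4) want 1×MEM +2rd +0wr — RD_PORT → AL2|MU1|ME2|BR0|rd0|wr1
(5) want 1×ALU +2rd +1wr — RD_PORT → AL2|MU1|ME2|BR0|rd0|wr1
(6) want 1×ALU +1rd +1wr — RD_PORT → AL2|MU1|ME2|BR0|rd0|wr1
(7) want 1×MUL +2rd +1wr — RD_PORT → AL2|MU1|ME2|BR0|rd0|wr1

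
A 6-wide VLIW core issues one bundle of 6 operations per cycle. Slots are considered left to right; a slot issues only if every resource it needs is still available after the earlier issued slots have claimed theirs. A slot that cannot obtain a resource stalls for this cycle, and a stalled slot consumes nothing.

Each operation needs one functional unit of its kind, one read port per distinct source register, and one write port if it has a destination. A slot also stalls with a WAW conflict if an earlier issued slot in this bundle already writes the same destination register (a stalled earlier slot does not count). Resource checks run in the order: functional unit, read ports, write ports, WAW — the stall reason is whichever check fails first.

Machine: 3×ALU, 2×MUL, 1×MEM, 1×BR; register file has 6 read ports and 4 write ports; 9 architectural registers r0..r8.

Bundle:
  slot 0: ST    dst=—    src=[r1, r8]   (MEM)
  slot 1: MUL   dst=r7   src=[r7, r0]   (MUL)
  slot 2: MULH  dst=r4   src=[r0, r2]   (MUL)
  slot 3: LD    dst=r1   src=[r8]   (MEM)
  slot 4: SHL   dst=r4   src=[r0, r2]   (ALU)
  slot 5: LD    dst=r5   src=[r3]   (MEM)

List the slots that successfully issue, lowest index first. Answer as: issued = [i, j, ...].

(0) want 1×MEM +2rd +0wr — yes → AL3|MU2|ME0|BR1|rd4|wr4
(1) want 1×MUL +2rd +1wr — yes → AL3|MU1|ME0|BR1|rd2|wr3
(2) want 1×MUL +2rd +1wr — yes → AL3|MU0|ME0|BR1|rd0|wr2
(3) want 1×MEM +1rd +1wr — FU → AL3|MU0|ME0|BR1|rd0|wr2
(4) want 1×ALU +2rd +1wr — RD_PORT → AL3|MU0|ME0|BR1|rd0|wr2
(5) want 1×MEM +1rd +1wr — FU → AL3|MU0|ME0|BR1|rd0|wr2

issued = [0, 1, 2]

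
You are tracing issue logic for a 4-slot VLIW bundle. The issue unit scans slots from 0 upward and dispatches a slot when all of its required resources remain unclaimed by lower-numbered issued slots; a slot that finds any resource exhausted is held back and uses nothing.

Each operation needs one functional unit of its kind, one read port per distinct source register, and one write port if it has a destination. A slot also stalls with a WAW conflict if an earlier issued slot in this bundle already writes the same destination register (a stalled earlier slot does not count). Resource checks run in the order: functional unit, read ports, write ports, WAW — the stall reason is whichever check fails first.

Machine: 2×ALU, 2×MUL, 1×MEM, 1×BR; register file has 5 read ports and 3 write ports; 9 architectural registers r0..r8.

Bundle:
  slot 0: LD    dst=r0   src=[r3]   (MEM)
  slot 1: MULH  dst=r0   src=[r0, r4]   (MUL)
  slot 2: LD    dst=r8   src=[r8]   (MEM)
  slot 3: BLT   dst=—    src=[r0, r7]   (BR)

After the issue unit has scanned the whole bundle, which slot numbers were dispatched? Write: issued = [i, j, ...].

  0. MEM→r0 ⇒ go  {2A/2Mu/0Ld/1B | 4r 2w}
  1. MUL→r0 ⇒ no(WAW)  {2A/2Mu/0Ld/1B | 4r 2w}
  2. MEM→r8 ⇒ no(FU)  {2A/2Mu/0Ld/1B | 4r 2w}
  3. BR ⇒ go  {2A/2Mu/0Ld/0B | 2r 2w}

issued = [0, 3]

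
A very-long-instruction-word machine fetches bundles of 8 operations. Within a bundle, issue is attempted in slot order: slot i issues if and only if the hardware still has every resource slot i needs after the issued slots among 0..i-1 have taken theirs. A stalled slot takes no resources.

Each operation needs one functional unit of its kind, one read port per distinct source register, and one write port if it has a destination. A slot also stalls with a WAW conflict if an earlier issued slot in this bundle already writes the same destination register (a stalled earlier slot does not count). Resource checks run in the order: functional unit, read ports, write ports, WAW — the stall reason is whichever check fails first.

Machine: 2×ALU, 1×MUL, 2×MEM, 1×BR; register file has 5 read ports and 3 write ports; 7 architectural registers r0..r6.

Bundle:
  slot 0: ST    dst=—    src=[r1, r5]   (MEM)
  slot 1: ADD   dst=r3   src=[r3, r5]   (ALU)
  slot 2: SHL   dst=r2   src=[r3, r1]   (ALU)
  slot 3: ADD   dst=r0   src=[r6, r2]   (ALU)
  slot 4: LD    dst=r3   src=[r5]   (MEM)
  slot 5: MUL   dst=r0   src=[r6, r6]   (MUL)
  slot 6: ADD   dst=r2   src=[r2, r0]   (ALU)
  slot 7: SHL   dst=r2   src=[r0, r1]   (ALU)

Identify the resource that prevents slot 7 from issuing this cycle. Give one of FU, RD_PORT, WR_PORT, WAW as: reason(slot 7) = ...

reason(slot 7) = RD_PORT

slot 0 (MEM): ISSUE — free A2,Mu1,Ld1,B1 rp3 wp3
slot 1 (ALU): ISSUE — free A1,Mu1,Ld1,B1 rp1 wp2
slot 2 (ALU): stall RD_PORT — free A1,Mu1,Ld1,B1 rp1 wp2
slot 3 (ALU): stall RD_PORT — free A1,Mu1,Ld1,B1 rp1 wp2
slot 4 (MEM): stall WAW — free A1,Mu1,Ld1,B1 rp1 wp2
slot 5 (MUL): ISSUE — free A1,Mu0,Ld1,B1 rp0 wp1
slot 6 (ALU): stall RD_PORT — free A1,Mu0,Ld1,B1 rp0 wp1
slot 7 (ALU): stall RD_PORT — free A1,Mu0,Ld1,B1 rp0 wp1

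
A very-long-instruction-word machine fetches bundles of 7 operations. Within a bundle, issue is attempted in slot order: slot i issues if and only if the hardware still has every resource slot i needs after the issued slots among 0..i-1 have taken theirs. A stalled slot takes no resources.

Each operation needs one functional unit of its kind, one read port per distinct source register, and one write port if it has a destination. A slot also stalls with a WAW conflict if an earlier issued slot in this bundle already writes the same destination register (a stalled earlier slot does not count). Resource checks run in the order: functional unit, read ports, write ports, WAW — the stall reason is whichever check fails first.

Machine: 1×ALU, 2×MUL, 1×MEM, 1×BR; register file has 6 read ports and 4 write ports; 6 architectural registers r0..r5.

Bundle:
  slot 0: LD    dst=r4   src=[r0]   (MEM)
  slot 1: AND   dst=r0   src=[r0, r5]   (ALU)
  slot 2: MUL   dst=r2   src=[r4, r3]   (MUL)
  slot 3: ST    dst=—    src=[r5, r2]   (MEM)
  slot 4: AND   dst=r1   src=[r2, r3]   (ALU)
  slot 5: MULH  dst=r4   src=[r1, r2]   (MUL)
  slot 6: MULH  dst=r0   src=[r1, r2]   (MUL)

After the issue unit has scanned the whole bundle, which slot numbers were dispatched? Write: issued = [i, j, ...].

  0. MEM→r4 ⇒ go  {1A/2Mu/0Ld/1B | 5r 3w}
  1. ALU→r0 ⇒ go  {0A/2Mu/0Ld/1B | 3r 2w}
  2. MUL→r2 ⇒ go  {0A/1Mu/0Ld/1B | 1r 1w}
  3. MEM ⇒ no(FU)  {0A/1Mu/0Ld/1B | 1r 1w}
  4. ALU→r1 ⇒ no(FU)  {0A/1Mu/0Ld/1B | 1r 1w}
  5. MUL→r4 ⇒ no(RD_PORT)  {0A/1Mu/0Ld/1B | 1r 1w}
  6. MUL→r0 ⇒ no(RD_PORT)  {0A/1Mu/0Ld/1B | 1r 1w}

issued = [0, 1, 2]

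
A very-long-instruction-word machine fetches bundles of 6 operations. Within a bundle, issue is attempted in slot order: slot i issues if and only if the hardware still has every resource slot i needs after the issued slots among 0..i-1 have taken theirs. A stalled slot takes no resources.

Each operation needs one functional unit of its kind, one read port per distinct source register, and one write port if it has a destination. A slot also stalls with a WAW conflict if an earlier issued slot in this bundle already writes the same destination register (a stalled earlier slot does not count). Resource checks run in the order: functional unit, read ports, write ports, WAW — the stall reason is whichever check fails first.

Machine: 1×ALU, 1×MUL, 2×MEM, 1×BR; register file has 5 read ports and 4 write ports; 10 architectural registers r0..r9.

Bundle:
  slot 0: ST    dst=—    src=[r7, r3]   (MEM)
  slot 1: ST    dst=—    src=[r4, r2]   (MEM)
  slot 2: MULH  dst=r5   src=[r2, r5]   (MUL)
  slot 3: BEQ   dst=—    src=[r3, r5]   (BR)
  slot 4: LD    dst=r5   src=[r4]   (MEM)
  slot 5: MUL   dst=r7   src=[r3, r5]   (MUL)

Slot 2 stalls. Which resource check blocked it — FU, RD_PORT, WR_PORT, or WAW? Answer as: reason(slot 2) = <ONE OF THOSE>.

reason(slot 2) = RD_PORT

#0 MEM src=r7,r3 dispatched  <A:1 Mu:1 Ld:1 B:1 rd:3 wr:4>
#1 MEM src=r4,r2 dispatched  <A:1 Mu:1 Ld:0 B:1 rd:1 wr:4>
#2 MUL src=r2,r5 held:RD_PORT  <A:1 Mu:1 Ld:0 B:1 rd:1 wr:4>
#3 BR src=r3,r5 held:RD_PORT  <A:1 Mu:1 Ld:0 B:1 rd:1 wr:4>
#4 MEM src=r4 held:FU  <A:1 Mu:1 Ld:0 B:1 rd:1 wr:4>
#5 MUL src=r3,r5 held:RD_PORT  <A:1 Mu:1 Ld:0 B:1 rd:1 wr:4>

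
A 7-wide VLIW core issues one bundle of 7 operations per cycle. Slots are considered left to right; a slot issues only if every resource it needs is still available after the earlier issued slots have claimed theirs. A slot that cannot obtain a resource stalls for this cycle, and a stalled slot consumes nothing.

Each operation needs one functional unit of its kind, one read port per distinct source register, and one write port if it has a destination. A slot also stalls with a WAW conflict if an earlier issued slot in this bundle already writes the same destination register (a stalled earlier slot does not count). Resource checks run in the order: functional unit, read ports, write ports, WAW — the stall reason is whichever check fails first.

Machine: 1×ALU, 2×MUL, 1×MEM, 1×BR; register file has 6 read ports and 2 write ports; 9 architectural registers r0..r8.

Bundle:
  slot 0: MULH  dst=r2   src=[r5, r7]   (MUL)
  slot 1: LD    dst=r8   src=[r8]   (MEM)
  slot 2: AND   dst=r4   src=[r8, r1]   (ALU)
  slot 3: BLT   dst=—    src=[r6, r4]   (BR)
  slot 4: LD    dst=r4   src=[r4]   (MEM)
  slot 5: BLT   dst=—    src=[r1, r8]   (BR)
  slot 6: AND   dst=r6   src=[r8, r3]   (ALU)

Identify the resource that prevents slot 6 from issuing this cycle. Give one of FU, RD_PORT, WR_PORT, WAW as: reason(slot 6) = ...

slot 0 (MUL): ISSUE — free A1,Mu1,Ld1,B1 rp4 wp1
slot 1 (MEM): ISSUE — free A1,Mu1,Ld0,B1 rp3 wp0
slot 2 (ALU): stall WR_PORT — free A1,Mu1,Ld0,B1 rp3 wp0
slot 3 (BR): ISSUE — free A1,Mu1,Ld0,B0 rp1 wp0
slot 4 (MEM): stall FU — free A1,Mu1,Ld0,B0 rp1 wp0
slot 5 (BR): stall FU — free A1,Mu1,Ld0,B0 rp1 wp0
slot 6 (ALU): stall RD_PORT — free A1,Mu1,Ld0,B0 rp1 wp0

reason(slot 6) = RD_PORT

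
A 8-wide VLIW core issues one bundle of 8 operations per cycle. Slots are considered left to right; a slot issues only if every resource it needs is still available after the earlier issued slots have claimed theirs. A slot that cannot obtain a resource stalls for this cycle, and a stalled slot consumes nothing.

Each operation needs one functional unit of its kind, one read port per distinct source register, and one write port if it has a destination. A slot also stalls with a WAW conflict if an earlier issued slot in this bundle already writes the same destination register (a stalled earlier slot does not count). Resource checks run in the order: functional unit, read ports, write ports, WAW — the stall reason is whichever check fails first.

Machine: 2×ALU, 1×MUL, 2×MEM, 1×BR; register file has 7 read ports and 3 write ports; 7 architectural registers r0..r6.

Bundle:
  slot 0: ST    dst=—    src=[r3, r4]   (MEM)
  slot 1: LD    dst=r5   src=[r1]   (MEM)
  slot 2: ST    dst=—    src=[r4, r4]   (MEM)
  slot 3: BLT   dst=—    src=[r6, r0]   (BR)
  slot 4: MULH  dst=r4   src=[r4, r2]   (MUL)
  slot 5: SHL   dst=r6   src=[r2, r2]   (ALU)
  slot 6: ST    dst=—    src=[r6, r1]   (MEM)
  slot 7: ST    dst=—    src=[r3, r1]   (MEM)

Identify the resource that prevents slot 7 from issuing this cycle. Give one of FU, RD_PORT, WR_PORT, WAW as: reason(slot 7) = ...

reason(slot 7) = FU

slot 0 (MEM): ISSUE — free A2,Mu1,Ld1,B1 rp5 wp3
slot 1 (MEM): ISSUE — free A2,Mu1,Ld0,B1 rp4 wp2
slot 2 (MEM): stall FU — free A2,Mu1,Ld0,B1 rp4 wp2
slot 3 (BR): ISSUE — free A2,Mu1,Ld0,B0 rp2 wp2
slot 4 (MUL): ISSUE — free A2,Mu0,Ld0,B0 rp0 wp1
slot 5 (ALU): stall RD_PORT — free A2,Mu0,Ld0,B0 rp0 wp1
slot 6 (MEM): stall FU — free A2,Mu0,Ld0,B0 rp0 wp1
slot 7 (MEM): stall FU — free A2,Mu0,Ld0,B0 rp0 wp1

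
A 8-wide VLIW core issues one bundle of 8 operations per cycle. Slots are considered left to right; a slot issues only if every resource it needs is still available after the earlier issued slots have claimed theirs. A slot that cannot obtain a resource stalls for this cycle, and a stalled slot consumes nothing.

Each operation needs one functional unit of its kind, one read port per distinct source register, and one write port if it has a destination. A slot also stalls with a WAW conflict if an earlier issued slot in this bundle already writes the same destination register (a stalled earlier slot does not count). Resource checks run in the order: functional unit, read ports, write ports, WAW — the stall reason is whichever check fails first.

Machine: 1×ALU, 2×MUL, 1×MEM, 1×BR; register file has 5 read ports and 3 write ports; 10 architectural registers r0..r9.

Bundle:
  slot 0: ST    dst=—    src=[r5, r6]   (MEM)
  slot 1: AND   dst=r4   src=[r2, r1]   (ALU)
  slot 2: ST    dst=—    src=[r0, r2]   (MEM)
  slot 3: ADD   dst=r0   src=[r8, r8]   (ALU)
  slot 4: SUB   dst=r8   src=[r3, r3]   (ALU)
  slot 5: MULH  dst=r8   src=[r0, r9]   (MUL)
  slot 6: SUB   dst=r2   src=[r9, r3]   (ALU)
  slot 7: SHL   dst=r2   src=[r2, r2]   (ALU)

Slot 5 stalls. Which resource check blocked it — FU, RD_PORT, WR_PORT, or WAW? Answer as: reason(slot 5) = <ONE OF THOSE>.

#0 MEM src=r5,r6 dispatched  <A:1 Mu:2 Ld:0 B:1 rd:3 wr:3>
#1 ALU src=r2,r1 dispatched  <A:0 Mu:2 Ld:0 B:1 rd:1 wr:2>
#2 MEM src=r0,r2 held:FU  <A:0 Mu:2 Ld:0 B:1 rd:1 wr:2>
#3 ALU src=r8,r8 held:FU  <A:0 Mu:2 Ld:0 B:1 rd:1 wr:2>
#4 ALU src=r3,r3 held:FU  <A:0 Mu:2 Ld:0 B:1 rd:1 wr:2>
#5 MUL src=r0,r9 held:RD_PORT  <A:0 Mu:2 Ld:0 B:1 rd:1 wr:2>
#6 ALU src=r9,r3 held:FU  <A:0 Mu:2 Ld:0 B:1 rd:1 wr:2>
#7 ALU src=r2,r2 held:FU  <A:0 Mu:2 Ld:0 B:1 rd:1 wr:2>

reason(slot 5) = RD_PORT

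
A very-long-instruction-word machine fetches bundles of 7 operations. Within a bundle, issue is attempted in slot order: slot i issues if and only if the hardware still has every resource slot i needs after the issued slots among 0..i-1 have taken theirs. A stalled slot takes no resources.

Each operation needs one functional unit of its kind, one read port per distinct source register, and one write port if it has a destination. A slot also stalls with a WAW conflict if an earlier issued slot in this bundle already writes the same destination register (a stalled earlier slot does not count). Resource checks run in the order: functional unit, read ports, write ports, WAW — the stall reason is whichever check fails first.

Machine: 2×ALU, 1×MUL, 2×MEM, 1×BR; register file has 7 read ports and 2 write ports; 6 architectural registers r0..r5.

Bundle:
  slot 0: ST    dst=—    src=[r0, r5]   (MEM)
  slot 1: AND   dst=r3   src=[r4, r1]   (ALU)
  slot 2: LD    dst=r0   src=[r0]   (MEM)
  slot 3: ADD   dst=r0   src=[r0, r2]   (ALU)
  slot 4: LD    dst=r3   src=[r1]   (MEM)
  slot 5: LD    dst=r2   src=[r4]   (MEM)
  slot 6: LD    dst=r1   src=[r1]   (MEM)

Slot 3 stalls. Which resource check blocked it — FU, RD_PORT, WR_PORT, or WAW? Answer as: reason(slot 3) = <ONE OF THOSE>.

reason(slot 3) = WR_PORT

#0 MEM src=r0,r5 dispatched  <A:2 Mu:1 Ld:1 B:1 rd:5 wr:2>
#1 ALU src=r4,r1 dispatched  <A:1 Mu:1 Ld:1 B:1 rd:3 wr:1>
#2 MEM src=r0 dispatched  <A:1 Mu:1 Ld:0 B:1 rd:2 wr:0>
#3 ALU src=r0,r2 held:WR_PORT  <A:1 Mu:1 Ld:0 B:1 rd:2 wr:0>
#4 MEM src=r1 held:FU  <A:1 Mu:1 Ld:0 B:1 rd:2 wr:0>
#5 MEM src=r4 held:FU  <A:1 Mu:1 Ld:0 B:1 rd:2 wr:0>
#6 MEM src=r1 held:FU  <A:1 Mu:1 Ld:0 B:1 rd:2 wr:0>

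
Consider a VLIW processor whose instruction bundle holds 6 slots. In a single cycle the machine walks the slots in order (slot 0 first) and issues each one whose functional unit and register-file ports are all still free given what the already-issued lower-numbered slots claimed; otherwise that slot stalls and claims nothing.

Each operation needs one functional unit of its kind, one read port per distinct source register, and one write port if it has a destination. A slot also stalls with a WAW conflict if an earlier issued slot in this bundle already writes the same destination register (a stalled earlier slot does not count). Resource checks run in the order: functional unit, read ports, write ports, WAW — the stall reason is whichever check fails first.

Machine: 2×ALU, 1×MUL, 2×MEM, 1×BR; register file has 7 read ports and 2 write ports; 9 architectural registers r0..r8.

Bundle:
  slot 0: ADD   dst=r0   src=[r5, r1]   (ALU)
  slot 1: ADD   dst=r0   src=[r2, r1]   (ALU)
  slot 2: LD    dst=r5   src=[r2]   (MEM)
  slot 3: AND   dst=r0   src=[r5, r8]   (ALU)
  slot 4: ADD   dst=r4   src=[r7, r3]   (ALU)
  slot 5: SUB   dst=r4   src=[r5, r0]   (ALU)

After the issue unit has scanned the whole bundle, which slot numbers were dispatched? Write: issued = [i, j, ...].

issued = [0, 2]

(0) want 1×ALU +2rd +1wr — yes → AL1|MU1|ME2|BR1|rd5|wr1
(1) want 1×ALU +2rd +1wr — WAW → AL1|MU1|ME2|BR1|rd5|wr1
(2) want 1×MEM +1rd +1wr — yes → AL1|MU1|ME1|BR1|rd4|wr0
(3) want 1×ALU +2rd +1wr — WR_PORT → AL1|MU1|ME1|BR1|rd4|wr0
(4) want 1×ALU +2rd +1wr — WR_PORT → AL1|MU1|ME1|BR1|rd4|wr0
(5) want 1×ALU +2rd +1wr — WR_PORT → AL1|MU1|ME1|BR1|rd4|wr0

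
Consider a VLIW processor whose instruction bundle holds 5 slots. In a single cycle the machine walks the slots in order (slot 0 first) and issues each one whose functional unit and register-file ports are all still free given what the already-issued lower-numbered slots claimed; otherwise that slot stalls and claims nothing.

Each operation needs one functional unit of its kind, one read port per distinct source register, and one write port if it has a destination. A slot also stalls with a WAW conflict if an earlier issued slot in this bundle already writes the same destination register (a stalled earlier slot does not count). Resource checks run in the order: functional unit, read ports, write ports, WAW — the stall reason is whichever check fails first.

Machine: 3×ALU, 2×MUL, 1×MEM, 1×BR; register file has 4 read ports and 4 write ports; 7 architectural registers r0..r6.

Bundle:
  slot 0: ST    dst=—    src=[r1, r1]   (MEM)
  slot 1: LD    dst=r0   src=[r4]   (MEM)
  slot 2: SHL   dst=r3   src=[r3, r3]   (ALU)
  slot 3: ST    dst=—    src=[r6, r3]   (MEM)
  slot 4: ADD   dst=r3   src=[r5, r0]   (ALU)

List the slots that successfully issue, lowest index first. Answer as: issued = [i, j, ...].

issued = [0, 2]

  0. MEM ⇒ go  {3A/2Mu/0Ld/1B | 3r 4w}
  1. MEM→r0 ⇒ no(FU)  {3A/2Mu/0Ld/1B | 3r 4w}
  2. ALU→r3 ⇒ go  {2A/2Mu/0Ld/1B | 2r 3w}
  3. MEM ⇒ no(FU)  {2A/2Mu/0Ld/1B | 2r 3w}
  4. ALU→r3 ⇒ no(WAW)  {2A/2Mu/0Ld/1B | 2r 3w}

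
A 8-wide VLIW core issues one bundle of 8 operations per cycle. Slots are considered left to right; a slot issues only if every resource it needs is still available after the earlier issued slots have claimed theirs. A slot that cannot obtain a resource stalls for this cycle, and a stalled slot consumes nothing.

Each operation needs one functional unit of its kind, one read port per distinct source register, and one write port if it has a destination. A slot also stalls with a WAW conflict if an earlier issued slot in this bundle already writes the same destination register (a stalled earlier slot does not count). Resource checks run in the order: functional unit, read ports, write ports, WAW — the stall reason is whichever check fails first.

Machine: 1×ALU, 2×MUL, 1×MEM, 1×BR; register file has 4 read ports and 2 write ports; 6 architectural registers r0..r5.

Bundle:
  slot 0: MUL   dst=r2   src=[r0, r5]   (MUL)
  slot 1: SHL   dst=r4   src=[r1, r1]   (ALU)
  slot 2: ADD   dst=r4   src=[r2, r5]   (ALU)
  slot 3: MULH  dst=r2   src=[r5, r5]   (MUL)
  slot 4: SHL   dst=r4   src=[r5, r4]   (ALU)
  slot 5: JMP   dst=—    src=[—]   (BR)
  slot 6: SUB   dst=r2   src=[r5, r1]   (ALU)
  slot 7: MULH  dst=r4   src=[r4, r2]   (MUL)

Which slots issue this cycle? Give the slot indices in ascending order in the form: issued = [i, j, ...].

slot 0 (MUL): ISSUE — free A1,Mu1,Ld1,B1 rp2 wp1
slot 1 (ALU): ISSUE — free A0,Mu1,Ld1,B1 rp1 wp0
slot 2 (ALU): stall FU — free A0,Mu1,Ld1,B1 rp1 wp0
slot 3 (MUL): stall WR_PORT — free A0,Mu1,Ld1,B1 rp1 wp0
slot 4 (ALU): stall FU — free A0,Mu1,Ld1,B1 rp1 wp0
slot 5 (BR): ISSUE — free A0,Mu1,Ld1,B0 rp1 wp0
slot 6 (ALU): stall FU — free A0,Mu1,Ld1,B0 rp1 wp0
slot 7 (MUL): stall RD_PORT — free A0,Mu1,Ld1,B0 rp1 wp0

issued = [0, 1, 5]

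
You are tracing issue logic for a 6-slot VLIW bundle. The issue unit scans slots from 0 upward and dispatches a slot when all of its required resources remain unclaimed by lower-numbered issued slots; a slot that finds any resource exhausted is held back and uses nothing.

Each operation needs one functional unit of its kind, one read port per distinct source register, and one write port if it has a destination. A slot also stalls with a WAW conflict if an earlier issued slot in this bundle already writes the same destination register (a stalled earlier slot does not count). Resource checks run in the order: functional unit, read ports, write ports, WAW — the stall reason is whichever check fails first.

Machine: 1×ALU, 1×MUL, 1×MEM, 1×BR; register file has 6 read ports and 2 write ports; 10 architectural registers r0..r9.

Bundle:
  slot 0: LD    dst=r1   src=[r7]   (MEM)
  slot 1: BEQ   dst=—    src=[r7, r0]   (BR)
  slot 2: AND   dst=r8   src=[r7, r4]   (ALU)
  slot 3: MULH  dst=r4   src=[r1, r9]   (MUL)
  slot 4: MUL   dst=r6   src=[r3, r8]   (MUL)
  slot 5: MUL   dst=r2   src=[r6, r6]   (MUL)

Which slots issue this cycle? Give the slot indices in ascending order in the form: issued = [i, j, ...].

[0] MEM needs rd=1 wr=1: ok; after: ALU=1 MUL=1 MEM=0 BR=1, R=5, W=1
[1] BR needs rd=2 wr=0: ok; after: ALU=1 MUL=1 MEM=0 BR=0, R=3, W=1
[2] ALU needs rd=2 wr=1: ok; after: ALU=0 MUL=1 MEM=0 BR=0, R=1, W=0
[3] MUL needs rd=2 wr=1: RD_PORT; after: ALU=0 MUL=1 MEM=0 BR=0, R=1, W=0
[4] MUL needs rd=2 wr=1: RD_PORT; after: ALU=0 MUL=1 MEM=0 BR=0, R=1, W=0
[5] MUL needs rd=1 wr=1: WR_PORT; after: ALU=0 MUL=1 MEM=0 BR=0, R=1, W=0

issued = [0, 1, 2]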